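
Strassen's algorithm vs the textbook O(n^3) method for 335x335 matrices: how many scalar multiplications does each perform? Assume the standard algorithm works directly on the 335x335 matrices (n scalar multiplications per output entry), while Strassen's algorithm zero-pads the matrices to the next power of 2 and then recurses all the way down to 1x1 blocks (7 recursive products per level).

Matrix multiplication for 335x335 matrices:

Strassen's algorithm requires power-of-2 dimensions. Pad 335x335 to 512x512 (next power of 2).

Standard algorithm: 335^3 = 37595375 multiplications
Strassen's algorithm: 7^(log2(512)) = 7^9 = 40353607 multiplications
Difference: 37595375 - 40353607 = -2758232 (Strassen uses MORE here due to padding overhead — for small or just-over-power-of-2 n, padding can outweigh the per-level savings)

Standard: 37595375 multiplications (335^3). Strassen: 40353607 multiplications (7^9, after padding to 512x512). Strassen reduces 8 recursive multiplications to 7 at each level.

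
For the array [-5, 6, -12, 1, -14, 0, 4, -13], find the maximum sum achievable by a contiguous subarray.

Using Kadane's algorithm on [-5, 6, -12, 1, -14, 0, 4, -13]:

Scanning through the array:
Position 1 (value 6): max_ending_here = 6, max_so_far = 6
Position 2 (value -12): max_ending_here = -6, max_so_far = 6
Position 3 (value 1): max_ending_here = 1, max_so_far = 6
Position 4 (value -14): max_ending_here = -13, max_so_far = 6
Position 5 (value 0): max_ending_here = 0, max_so_far = 6
Position 6 (value 4): max_ending_here = 4, max_so_far = 6
Position 7 (value -13): max_ending_here = -9, max_so_far = 6

Maximum subarray: [6]
Maximum sum: 6

The maximum subarray is [6] with sum 6. This subarray runs from index 1 to index 1.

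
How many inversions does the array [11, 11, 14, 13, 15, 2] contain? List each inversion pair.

Finding inversions in [11, 11, 14, 13, 15, 2]:

(0, 5): arr[0]=11 > arr[5]=2
(1, 5): arr[1]=11 > arr[5]=2
(2, 3): arr[2]=14 > arr[3]=13
(2, 5): arr[2]=14 > arr[5]=2
(3, 5): arr[3]=13 > arr[5]=2
(4, 5): arr[4]=15 > arr[5]=2

Total inversions: 6

The array has 6 inversion(s): (0,5), (1,5), (2,3), (2,5), (3,5), (4,5). Each pair (i,j) satisfies i < j and arr[i] > arr[j].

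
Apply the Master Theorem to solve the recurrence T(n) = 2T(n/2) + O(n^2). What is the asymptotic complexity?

Master Theorem for T(n) = 2T(n/2) + O(n^2):

a = 2, b = 2, c = 2
log_b(a) = log_2(2) = 1.0000

Case 3: c = 2 > log_2(2) = 1.0000
T(n) = O(n^2) = O(n^2)

For T(n) = 2T(n/2) + O(n^2): log_2(2) = 1.0000. This is Case 3 of the Master Theorem (c > log_b(a), work dominated by root), giving O(n^2).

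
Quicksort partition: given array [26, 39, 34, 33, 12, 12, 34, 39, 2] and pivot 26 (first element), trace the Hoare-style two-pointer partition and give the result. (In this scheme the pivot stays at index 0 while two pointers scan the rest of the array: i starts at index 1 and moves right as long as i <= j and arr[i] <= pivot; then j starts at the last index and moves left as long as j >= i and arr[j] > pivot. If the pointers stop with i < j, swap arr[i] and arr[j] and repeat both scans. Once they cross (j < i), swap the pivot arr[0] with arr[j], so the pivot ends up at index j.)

Hoare-style two-pointer partition with pivot = 26:

Initial array: [26, 39, 34, 33, 12, 12, 34, 39, 2]

Pointers start at i = 1, j = 8.
i stops at index 1 (arr[1]=39 > 26), j stops at index 8 (arr[8]=2 <= 26): swap arr[1] and arr[8], array becomes [26, 2, 34, 33, 12, 12, 34, 39, 39]
i stops at index 2 (arr[2]=34 > 26), j stops at index 5 (arr[5]=12 <= 26): swap arr[2] and arr[5], array becomes [26, 2, 12, 33, 12, 34, 34, 39, 39]
i stops at index 3 (arr[3]=33 > 26), j stops at index 4 (arr[4]=12 <= 26): swap arr[3] and arr[4], array becomes [26, 2, 12, 12, 33, 34, 34, 39, 39]
i ends at 4, j ends at 3: the pointers have crossed (j < i), so scanning stops.

Swap pivot arr[0] with arr[3] to place pivot at position 3: [12, 2, 12, 26, 33, 34, 34, 39, 39]
Pivot position: 3

After partitioning with pivot 26, the array becomes [12, 2, 12, 26, 33, 34, 34, 39, 39]. The pivot is placed at index 3. All elements to the left of the pivot are <= 26, and all elements to the right are > 26.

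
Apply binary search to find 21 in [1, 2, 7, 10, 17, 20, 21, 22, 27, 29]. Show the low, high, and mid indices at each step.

Binary search for 21 in [1, 2, 7, 10, 17, 20, 21, 22, 27, 29]:

lo=0, hi=9, mid=4, arr[mid]=17 -> 17 < 21, search right half
lo=5, hi=9, mid=7, arr[mid]=22 -> 22 > 21, search left half
lo=5, hi=6, mid=5, arr[mid]=20 -> 20 < 21, search right half
lo=6, hi=6, mid=6, arr[mid]=21 -> Found target at index 6!

Binary search finds 21 at index 6 after 4 comparisons. The search repeatedly halves the search space by comparing with the middle element.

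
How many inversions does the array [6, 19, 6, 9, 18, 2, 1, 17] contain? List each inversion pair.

Finding inversions in [6, 19, 6, 9, 18, 2, 1, 17]:

(0, 5): arr[0]=6 > arr[5]=2
(0, 6): arr[0]=6 > arr[6]=1
(1, 2): arr[1]=19 > arr[2]=6
(1, 3): arr[1]=19 > arr[3]=9
(1, 4): arr[1]=19 > arr[4]=18
(1, 5): arr[1]=19 > arr[5]=2
(1, 6): arr[1]=19 > arr[6]=1
(1, 7): arr[1]=19 > arr[7]=17
(2, 5): arr[2]=6 > arr[5]=2
(2, 6): arr[2]=6 > arr[6]=1
(3, 5): arr[3]=9 > arr[5]=2
(3, 6): arr[3]=9 > arr[6]=1
(4, 5): arr[4]=18 > arr[5]=2
(4, 6): arr[4]=18 > arr[6]=1
(4, 7): arr[4]=18 > arr[7]=17
(5, 6): arr[5]=2 > arr[6]=1

Total inversions: 16

The array has 16 inversion(s): (0,5), (0,6), (1,2), (1,3), (1,4), (1,5), (1,6), (1,7), (2,5), (2,6), (3,5), (3,6), (4,5), (4,6), (4,7), (5,6). Each pair (i,j) satisfies i < j and arr[i] > arr[j].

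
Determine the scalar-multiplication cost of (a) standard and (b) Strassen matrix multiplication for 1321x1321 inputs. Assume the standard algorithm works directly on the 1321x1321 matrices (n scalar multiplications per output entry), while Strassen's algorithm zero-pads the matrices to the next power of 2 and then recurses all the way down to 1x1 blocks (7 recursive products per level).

Matrix multiplication for 1321x1321 matrices:

Strassen's algorithm requires power-of-2 dimensions. Pad 1321x1321 to 2048x2048 (next power of 2).

Standard algorithm: 1321^3 = 2305199161 multiplications
Strassen's algorithm: 7^(log2(2048)) = 7^11 = 1977326743 multiplications
Savings: 2305199161 - 1977326743 = 327872418 multiplications

Standard: 2305199161 multiplications (1321^3). Strassen: 1977326743 multiplications (7^11, after padding to 2048x2048). Strassen reduces 8 recursive multiplications to 7 at each level.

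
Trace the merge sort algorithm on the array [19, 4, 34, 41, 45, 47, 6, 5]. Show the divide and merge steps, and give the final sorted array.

Merge sort trace:

Split: [19, 4, 34, 41, 45, 47, 6, 5] -> [19, 4, 34, 41] and [45, 47, 6, 5]
  Split: [19, 4, 34, 41] -> [19, 4] and [34, 41]
    Split: [19, 4] -> [19] and [4]
    Merge: [19] + [4] -> [4, 19]
    Split: [34, 41] -> [34] and [41]
    Merge: [34] + [41] -> [34, 41]
  Merge: [4, 19] + [34, 41] -> [4, 19, 34, 41]
  Split: [45, 47, 6, 5] -> [45, 47] and [6, 5]
    Split: [45, 47] -> [45] and [47]
    Merge: [45] + [47] -> [45, 47]
    Split: [6, 5] -> [6] and [5]
    Merge: [6] + [5] -> [5, 6]
  Merge: [45, 47] + [5, 6] -> [5, 6, 45, 47]
Merge: [4, 19, 34, 41] + [5, 6, 45, 47] -> [4, 5, 6, 19, 34, 41, 45, 47]

Final sorted array: [4, 5, 6, 19, 34, 41, 45, 47]

The merge sort proceeds by recursively splitting the array and merging sorted halves.
After all merges, the sorted array is [4, 5, 6, 19, 34, 41, 45, 47].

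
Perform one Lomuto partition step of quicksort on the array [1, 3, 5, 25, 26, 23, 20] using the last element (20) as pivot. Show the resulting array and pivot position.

Lomuto partition with pivot = 20:

Initial array: [1, 3, 5, 25, 26, 23, 20]

arr[0]=1 <= 20: swap with position 0, array becomes [1, 3, 5, 25, 26, 23, 20]
arr[1]=3 <= 20: swap with position 1, array becomes [1, 3, 5, 25, 26, 23, 20]
arr[2]=5 <= 20: swap with position 2, array becomes [1, 3, 5, 25, 26, 23, 20]
arr[3]=25 > 20: no swap
arr[4]=26 > 20: no swap
arr[5]=23 > 20: no swap

Place pivot at position 3: [1, 3, 5, 20, 26, 23, 25]
Pivot position: 3

After partitioning with pivot 20, the array becomes [1, 3, 5, 20, 26, 23, 25]. The pivot is placed at index 3. All elements to the left of the pivot are <= 20, and all elements to the right are > 20.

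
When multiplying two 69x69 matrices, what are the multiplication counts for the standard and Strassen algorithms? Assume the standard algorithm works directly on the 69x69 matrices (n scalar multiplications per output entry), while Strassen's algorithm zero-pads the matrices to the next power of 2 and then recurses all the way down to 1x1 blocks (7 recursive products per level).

Matrix multiplication for 69x69 matrices:

Strassen's algorithm requires power-of-2 dimensions. Pad 69x69 to 128x128 (next power of 2).

Standard algorithm: 69^3 = 328509 multiplications
Strassen's algorithm: 7^(log2(128)) = 7^7 = 823543 multiplications
Difference: 328509 - 823543 = -495034 (Strassen uses MORE here due to padding overhead — for small or just-over-power-of-2 n, padding can outweigh the per-level savings)

Standard: 328509 multiplications (69^3). Strassen: 823543 multiplications (7^7, after padding to 128x128). Strassen reduces 8 recursive multiplications to 7 at each level.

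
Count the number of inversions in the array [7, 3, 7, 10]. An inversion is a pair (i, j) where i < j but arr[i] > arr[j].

Finding inversions in [7, 3, 7, 10]:

(0, 1): arr[0]=7 > arr[1]=3

Total inversions: 1

The array has 1 inversion(s): (0,1). Each pair (i,j) satisfies i < j and arr[i] > arr[j].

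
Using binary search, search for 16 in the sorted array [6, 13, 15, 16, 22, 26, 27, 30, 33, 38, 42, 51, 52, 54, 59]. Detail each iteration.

Binary search for 16 in [6, 13, 15, 16, 22, 26, 27, 30, 33, 38, 42, 51, 52, 54, 59]:

lo=0, hi=14, mid=7, arr[mid]=30 -> 30 > 16, search left half
lo=0, hi=6, mid=3, arr[mid]=16 -> Found target at index 3!

Binary search finds 16 at index 3 after 2 comparisons. The search repeatedly halves the search space by comparing with the middle element.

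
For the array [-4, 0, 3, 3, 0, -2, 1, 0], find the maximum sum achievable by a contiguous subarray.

Using Kadane's algorithm on [-4, 0, 3, 3, 0, -2, 1, 0]:

Scanning through the array:
Position 1 (value 0): max_ending_here = 0, max_so_far = 0
Position 2 (value 3): max_ending_here = 3, max_so_far = 3
Position 3 (value 3): max_ending_here = 6, max_so_far = 6
Position 4 (value 0): max_ending_here = 6, max_so_far = 6
Position 5 (value -2): max_ending_here = 4, max_so_far = 6
Position 6 (value 1): max_ending_here = 5, max_so_far = 6
Position 7 (value 0): max_ending_here = 5, max_so_far = 6

Maximum subarray: [0, 3, 3]
Maximum sum: 6

The maximum subarray is [0, 3, 3] with sum 6. This subarray runs from index 1 to index 3.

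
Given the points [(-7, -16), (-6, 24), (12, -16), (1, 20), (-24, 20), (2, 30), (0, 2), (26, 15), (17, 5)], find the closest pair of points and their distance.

Computing all pairwise distances among 9 points:

d((-7, -16), (-6, 24)) = 40.0125
d((-7, -16), (12, -16)) = 19.0
d((-7, -16), (1, 20)) = 36.8782
d((-7, -16), (-24, 20)) = 39.8121
d((-7, -16), (2, 30)) = 46.8722
d((-7, -16), (0, 2)) = 19.3132
d((-7, -16), (26, 15)) = 45.2769
d((-7, -16), (17, 5)) = 31.8904
d((-6, 24), (12, -16)) = 43.8634
d((-6, 24), (1, 20)) = 8.0623 <-- minimum
d((-6, 24), (-24, 20)) = 18.4391
d((-6, 24), (2, 30)) = 10.0
d((-6, 24), (0, 2)) = 22.8035
d((-6, 24), (26, 15)) = 33.2415
d((-6, 24), (17, 5)) = 29.8329
d((12, -16), (1, 20)) = 37.6431
d((12, -16), (-24, 20)) = 50.9117
d((12, -16), (2, 30)) = 47.0744
d((12, -16), (0, 2)) = 21.6333
d((12, -16), (26, 15)) = 34.0147
d((12, -16), (17, 5)) = 21.587
d((1, 20), (-24, 20)) = 25.0
d((1, 20), (2, 30)) = 10.0499
d((1, 20), (0, 2)) = 18.0278
d((1, 20), (26, 15)) = 25.4951
d((1, 20), (17, 5)) = 21.9317
d((-24, 20), (2, 30)) = 27.8568
d((-24, 20), (0, 2)) = 30.0
d((-24, 20), (26, 15)) = 50.2494
d((-24, 20), (17, 5)) = 43.6578
d((2, 30), (0, 2)) = 28.0713
d((2, 30), (26, 15)) = 28.3019
d((2, 30), (17, 5)) = 29.1548
d((0, 2), (26, 15)) = 29.0689
d((0, 2), (17, 5)) = 17.2627
d((26, 15), (17, 5)) = 13.4536

Closest pair: (-6, 24) and (1, 20) with distance 8.0623

The closest pair is (-6, 24) and (1, 20) with Euclidean distance 8.0623. For 9 points, brute-force pairwise comparison is shown above. For large n, the divide-and-conquer algorithm (sort by x, recurse on halves, check the dividing strip) achieves O(n log n).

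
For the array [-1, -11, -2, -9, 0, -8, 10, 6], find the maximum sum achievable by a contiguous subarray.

Using Kadane's algorithm on [-1, -11, -2, -9, 0, -8, 10, 6]:

Scanning through the array:
Position 1 (value -11): max_ending_here = -11, max_so_far = -1
Position 2 (value -2): max_ending_here = -2, max_so_far = -1
Position 3 (value -9): max_ending_here = -9, max_so_far = -1
Position 4 (value 0): max_ending_here = 0, max_so_far = 0
Position 5 (value -8): max_ending_here = -8, max_so_far = 0
Position 6 (value 10): max_ending_here = 10, max_so_far = 10
Position 7 (value 6): max_ending_here = 16, max_so_far = 16

Maximum subarray: [10, 6]
Maximum sum: 16

The maximum subarray is [10, 6] with sum 16. This subarray runs from index 6 to index 7.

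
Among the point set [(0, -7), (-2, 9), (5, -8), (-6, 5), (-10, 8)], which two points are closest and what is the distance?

Computing all pairwise distances among 5 points:

d((0, -7), (-2, 9)) = 16.1245
d((0, -7), (5, -8)) = 5.099
d((0, -7), (-6, 5)) = 13.4164
d((0, -7), (-10, 8)) = 18.0278
d((-2, 9), (5, -8)) = 18.3848
d((-2, 9), (-6, 5)) = 5.6569
d((-2, 9), (-10, 8)) = 8.0623
d((5, -8), (-6, 5)) = 17.0294
d((5, -8), (-10, 8)) = 21.9317
d((-6, 5), (-10, 8)) = 5.0 <-- minimum

Closest pair: (-6, 5) and (-10, 8) with distance 5.0

The closest pair is (-6, 5) and (-10, 8) with Euclidean distance 5.0. For 5 points, brute-force pairwise comparison is shown above. For large n, the divide-and-conquer algorithm (sort by x, recurse on halves, check the dividing strip) achieves O(n log n).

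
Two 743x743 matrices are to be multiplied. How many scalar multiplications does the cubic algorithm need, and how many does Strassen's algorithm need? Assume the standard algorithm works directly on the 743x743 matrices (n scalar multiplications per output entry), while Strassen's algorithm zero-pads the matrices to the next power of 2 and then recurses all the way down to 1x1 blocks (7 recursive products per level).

Matrix multiplication for 743x743 matrices:

Strassen's algorithm requires power-of-2 dimensions. Pad 743x743 to 1024x1024 (next power of 2).

Standard algorithm: 743^3 = 410172407 multiplications
Strassen's algorithm: 7^(log2(1024)) = 7^10 = 282475249 multiplications
Savings: 410172407 - 282475249 = 127697158 multiplications

Standard: 410172407 multiplications (743^3). Strassen: 282475249 multiplications (7^10, after padding to 1024x1024). Strassen reduces 8 recursive multiplications to 7 at each level.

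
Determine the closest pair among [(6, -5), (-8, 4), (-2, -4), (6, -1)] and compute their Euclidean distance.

Computing all pairwise distances among 4 points:

d((6, -5), (-8, 4)) = 16.6433
d((6, -5), (-2, -4)) = 8.0623
d((6, -5), (6, -1)) = 4.0 <-- minimum
d((-8, 4), (-2, -4)) = 10.0
d((-8, 4), (6, -1)) = 14.8661
d((-2, -4), (6, -1)) = 8.544

Closest pair: (6, -5) and (6, -1) with distance 4.0

The closest pair is (6, -5) and (6, -1) with Euclidean distance 4.0. For 4 points, brute-force pairwise comparison is shown above. For large n, the divide-and-conquer algorithm (sort by x, recurse on halves, check the dividing strip) achieves O(n log n).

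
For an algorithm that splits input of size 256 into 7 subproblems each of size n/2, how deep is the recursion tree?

For divide and conquer with division factor 2:

Problem sizes at each level:
Level 0: 256
Level 1: 128
Level 2: 64
Level 3: 32
Level 4: 16
Level 5: 8
Level 6: 4
Level 7: 2
Level 8: 1

The root is level 0 and the size-1 base case is level 8 (the tree spans levels 0 through 8, i.e. 9 levels counting the root), so the depth is the number of divisions: log_2(256) = 8

The recursion tree depth is log_2(256) = 8. At each level, the problem size is divided by 2, so it takes 8 divisions to reduce to a base case of size 1. The algorithm makes 7 recursive calls at each level.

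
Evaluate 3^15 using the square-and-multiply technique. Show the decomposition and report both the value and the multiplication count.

Computing 3^15 by squaring (build up from 3^1; each line after the first costs one multiplication):

3^1 = 3
3^2 = (3^1)^2 = 3^2 = 9
3^3 = 3 * 3^2 = 3 * 9 = 27
3^6 = (3^3)^2 = 27^2 = 729
3^7 = 3 * 3^6 = 3 * 729 = 2187
3^14 = (3^7)^2 = 2187^2 = 4782969
3^15 = 3 * 3^14 = 3 * 4782969 = 14348907

Result: 14348907
Multiplications needed: 6 (6 lines after 3^1)

3^15 = 14348907. Using exponentiation by squaring, this requires 6 multiplications. The key idea: if the exponent is even, square the half-power; if odd, multiply by the base once.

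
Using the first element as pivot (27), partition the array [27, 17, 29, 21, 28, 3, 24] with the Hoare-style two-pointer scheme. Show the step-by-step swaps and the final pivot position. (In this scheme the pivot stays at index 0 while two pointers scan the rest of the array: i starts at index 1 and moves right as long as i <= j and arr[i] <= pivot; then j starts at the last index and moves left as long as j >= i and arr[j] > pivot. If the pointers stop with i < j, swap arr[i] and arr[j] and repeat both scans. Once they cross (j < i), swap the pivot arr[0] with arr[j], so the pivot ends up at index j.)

Hoare-style two-pointer partition with pivot = 27:

Initial array: [27, 17, 29, 21, 28, 3, 24]

Pointers start at i = 1, j = 6.
i stops at index 2 (arr[2]=29 > 27), j stops at index 6 (arr[6]=24 <= 27): swap arr[2] and arr[6], array becomes [27, 17, 24, 21, 28, 3, 29]
i stops at index 4 (arr[4]=28 > 27), j stops at index 5 (arr[5]=3 <= 27): swap arr[4] and arr[5], array becomes [27, 17, 24, 21, 3, 28, 29]
i ends at 5, j ends at 4: the pointers have crossed (j < i), so scanning stops.

Swap pivot arr[0] with arr[4] to place pivot at position 4: [3, 17, 24, 21, 27, 28, 29]
Pivot position: 4

After partitioning with pivot 27, the array becomes [3, 17, 24, 21, 27, 28, 29]. The pivot is placed at index 4. All elements to the left of the pivot are <= 27, and all elements to the right are > 27.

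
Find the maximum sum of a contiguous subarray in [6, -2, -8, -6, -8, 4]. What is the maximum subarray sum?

Using Kadane's algorithm on [6, -2, -8, -6, -8, 4]:

Scanning through the array:
Position 1 (value -2): max_ending_here = 4, max_so_far = 6
Position 2 (value -8): max_ending_here = -4, max_so_far = 6
Position 3 (value -6): max_ending_here = -6, max_so_far = 6
Position 4 (value -8): max_ending_here = -8, max_so_far = 6
Position 5 (value 4): max_ending_here = 4, max_so_far = 6

Maximum subarray: [6]
Maximum sum: 6

The maximum subarray is [6] with sum 6. This subarray runs from index 0 to index 0.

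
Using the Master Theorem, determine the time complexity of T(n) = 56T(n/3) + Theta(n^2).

Master Theorem for T(n) = 56T(n/3) + O(n^2):

a = 56, b = 3, c = 2
log_b(a) = log_3(56) = 3.6640

Case 1: c = 2 < log_3(56) = 3.6640
T(n) = O(n^(log_3 56))

For T(n) = 56T(n/3) + O(n^2): log_3(56) = 3.6640. This is Case 1 of the Master Theorem (c < log_b(a), work dominated by leaves), giving O(n^(log_3 56)).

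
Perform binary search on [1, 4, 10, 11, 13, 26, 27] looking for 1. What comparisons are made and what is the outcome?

Binary search for 1 in [1, 4, 10, 11, 13, 26, 27]:

lo=0, hi=6, mid=3, arr[mid]=11 -> 11 > 1, search left half
lo=0, hi=2, mid=1, arr[mid]=4 -> 4 > 1, search left half
lo=0, hi=0, mid=0, arr[mid]=1 -> Found target at index 0!

Binary search finds 1 at index 0 after 3 comparisons. The search repeatedly halves the search space by comparing with the middle element.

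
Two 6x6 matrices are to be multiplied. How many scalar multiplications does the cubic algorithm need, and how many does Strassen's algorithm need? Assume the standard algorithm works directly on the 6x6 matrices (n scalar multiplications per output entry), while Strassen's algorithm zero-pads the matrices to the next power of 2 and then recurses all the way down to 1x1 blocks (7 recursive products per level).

Matrix multiplication for 6x6 matrices:

Strassen's algorithm requires power-of-2 dimensions. Pad 6x6 to 8x8 (next power of 2).

Standard algorithm: 6^3 = 216 multiplications
Strassen's algorithm: 7^(log2(8)) = 7^3 = 343 multiplications
Difference: 216 - 343 = -127 (Strassen uses MORE here due to padding overhead — for small or just-over-power-of-2 n, padding can outweigh the per-level savings)

Standard: 216 multiplications (6^3). Strassen: 343 multiplications (7^3, after padding to 8x8). Strassen reduces 8 recursive multiplications to 7 at each level.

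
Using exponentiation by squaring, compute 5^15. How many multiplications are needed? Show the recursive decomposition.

Computing 5^15 by squaring (build up from 5^1; each line after the first costs one multiplication):

5^1 = 5
5^2 = (5^1)^2 = 5^2 = 25
5^3 = 5 * 5^2 = 5 * 25 = 125
5^6 = (5^3)^2 = 125^2 = 15625
5^7 = 5 * 5^6 = 5 * 15625 = 78125
5^14 = (5^7)^2 = 78125^2 = 6103515625
5^15 = 5 * 5^14 = 5 * 6103515625 = 30517578125

Result: 30517578125
Multiplications needed: 6 (6 lines after 5^1)

5^15 = 30517578125. Using exponentiation by squaring, this requires 6 multiplications. The key idea: if the exponent is even, square the half-power; if odd, multiply by the base once.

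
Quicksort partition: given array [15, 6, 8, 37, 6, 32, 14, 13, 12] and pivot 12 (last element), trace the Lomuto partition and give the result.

Lomuto partition with pivot = 12:

Initial array: [15, 6, 8, 37, 6, 32, 14, 13, 12]

arr[0]=15 > 12: no swap
arr[1]=6 <= 12: swap with position 0, array becomes [6, 15, 8, 37, 6, 32, 14, 13, 12]
arr[2]=8 <= 12: swap with position 1, array becomes [6, 8, 15, 37, 6, 32, 14, 13, 12]
arr[3]=37 > 12: no swap
arr[4]=6 <= 12: swap with position 2, array becomes [6, 8, 6, 37, 15, 32, 14, 13, 12]
arr[5]=32 > 12: no swap
arr[6]=14 > 12: no swap
arr[7]=13 > 12: no swap

Place pivot at position 3: [6, 8, 6, 12, 15, 32, 14, 13, 37]
Pivot position: 3

After partitioning with pivot 12, the array becomes [6, 8, 6, 12, 15, 32, 14, 13, 37]. The pivot is placed at index 3. All elements to the left of the pivot are <= 12, and all elements to the right are > 12.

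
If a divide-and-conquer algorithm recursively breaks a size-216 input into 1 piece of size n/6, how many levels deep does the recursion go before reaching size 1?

For divide and conquer with division factor 6:

Problem sizes at each level:
Level 0: 216
Level 1: 36
Level 2: 6
Level 3: 1

The root is level 0 and the size-1 base case is level 3 (the tree spans levels 0 through 3, i.e. 4 levels counting the root), so the depth is the number of divisions: log_6(216) = 3

The recursion tree depth is log_6(216) = 3. At each level, the problem size is divided by 6, so it takes 3 divisions to reduce to a base case of size 1. The algorithm makes 1 recursive call at each level.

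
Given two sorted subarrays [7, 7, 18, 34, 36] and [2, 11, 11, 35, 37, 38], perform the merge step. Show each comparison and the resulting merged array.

Merging process:

Compare 7 vs 2: take 2 from right. Merged: [2]
Compare 7 vs 11: take 7 from left. Merged: [2, 7]
Compare 7 vs 11: take 7 from left. Merged: [2, 7, 7]
Compare 18 vs 11: take 11 from right. Merged: [2, 7, 7, 11]
Compare 18 vs 11: take 11 from right. Merged: [2, 7, 7, 11, 11]
Compare 18 vs 35: take 18 from left. Merged: [2, 7, 7, 11, 11, 18]
Compare 34 vs 35: take 34 from left. Merged: [2, 7, 7, 11, 11, 18, 34]
Compare 36 vs 35: take 35 from right. Merged: [2, 7, 7, 11, 11, 18, 34, 35]
Compare 36 vs 37: take 36 from left. Merged: [2, 7, 7, 11, 11, 18, 34, 35, 36]
Append remaining from right: [37, 38]. Merged: [2, 7, 7, 11, 11, 18, 34, 35, 36, 37, 38]

Final merged array: [2, 7, 7, 11, 11, 18, 34, 35, 36, 37, 38]
Total comparisons: 9

The merged array is [2, 7, 7, 11, 11, 18, 34, 35, 36, 37, 38], requiring 9 comparisons. The merge step runs in O(n) time where n is the total number of elements.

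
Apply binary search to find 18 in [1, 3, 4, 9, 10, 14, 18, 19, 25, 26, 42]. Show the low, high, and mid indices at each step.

Binary search for 18 in [1, 3, 4, 9, 10, 14, 18, 19, 25, 26, 42]:

lo=0, hi=10, mid=5, arr[mid]=14 -> 14 < 18, search right half
lo=6, hi=10, mid=8, arr[mid]=25 -> 25 > 18, search left half
lo=6, hi=7, mid=6, arr[mid]=18 -> Found target at index 6!

Binary search finds 18 at index 6 after 3 comparisons. The search repeatedly halves the search space by comparing with the middle element.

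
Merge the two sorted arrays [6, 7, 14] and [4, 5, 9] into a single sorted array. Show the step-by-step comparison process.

Merging process:

Compare 6 vs 4: take 4 from right. Merged: [4]
Compare 6 vs 5: take 5 from right. Merged: [4, 5]
Compare 6 vs 9: take 6 from left. Merged: [4, 5, 6]
Compare 7 vs 9: take 7 from left. Merged: [4, 5, 6, 7]
Compare 14 vs 9: take 9 from right. Merged: [4, 5, 6, 7, 9]
Append remaining from left: [14]. Merged: [4, 5, 6, 7, 9, 14]

Final merged array: [4, 5, 6, 7, 9, 14]
Total comparisons: 5

The merged array is [4, 5, 6, 7, 9, 14], requiring 5 comparisons. The merge step runs in O(n) time where n is the total number of elements.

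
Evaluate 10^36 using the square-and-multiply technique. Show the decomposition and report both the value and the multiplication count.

Computing 10^36 by squaring (build up from 10^1; each line after the first costs one multiplication):

10^1 = 10
10^2 = (10^1)^2 = 10^2 = 100
10^4 = (10^2)^2 = 100^2 = 10000
10^8 = (10^4)^2 = 10000^2 = 100000000
10^9 = 10 * 10^8 = 10 * 100000000 = 1000000000
10^18 = (10^9)^2 = 1000000000^2 = 1000000000000000000
10^36 = (10^18)^2 = 1000000000000000000^2 = 1000000000000000000000000000000000000

Result: 1000000000000000000000000000000000000
Multiplications needed: 6 (6 lines after 10^1)

10^36 = 1000000000000000000000000000000000000. Using exponentiation by squaring, this requires 6 multiplications. The key idea: if the exponent is even, square the half-power; if odd, multiply by the base once.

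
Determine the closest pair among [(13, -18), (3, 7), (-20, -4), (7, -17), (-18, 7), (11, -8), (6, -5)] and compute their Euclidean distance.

Computing all pairwise distances among 7 points:

d((13, -18), (3, 7)) = 26.9258
d((13, -18), (-20, -4)) = 35.8469
d((13, -18), (7, -17)) = 6.0828
d((13, -18), (-18, 7)) = 39.8246
d((13, -18), (11, -8)) = 10.198
d((13, -18), (6, -5)) = 14.7648
d((3, 7), (-20, -4)) = 25.4951
d((3, 7), (7, -17)) = 24.3311
d((3, 7), (-18, 7)) = 21.0
d((3, 7), (11, -8)) = 17.0
d((3, 7), (6, -5)) = 12.3693
d((-20, -4), (7, -17)) = 29.9666
d((-20, -4), (-18, 7)) = 11.1803
d((-20, -4), (11, -8)) = 31.257
d((-20, -4), (6, -5)) = 26.0192
d((7, -17), (-18, 7)) = 34.6554
d((7, -17), (11, -8)) = 9.8489
d((7, -17), (6, -5)) = 12.0416
d((-18, 7), (11, -8)) = 32.6497
d((-18, 7), (6, -5)) = 26.8328
d((11, -8), (6, -5)) = 5.831 <-- minimum

Closest pair: (11, -8) and (6, -5) with distance 5.831

The closest pair is (11, -8) and (6, -5) with Euclidean distance 5.831. For 7 points, brute-force pairwise comparison is shown above. For large n, the divide-and-conquer algorithm (sort by x, recurse on halves, check the dividing strip) achieves O(n log n).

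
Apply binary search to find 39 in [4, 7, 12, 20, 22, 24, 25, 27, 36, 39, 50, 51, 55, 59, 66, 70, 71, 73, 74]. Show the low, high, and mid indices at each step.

Binary search for 39 in [4, 7, 12, 20, 22, 24, 25, 27, 36, 39, 50, 51, 55, 59, 66, 70, 71, 73, 74]:

lo=0, hi=18, mid=9, arr[mid]=39 -> Found target at index 9!

Binary search finds 39 at index 9 after 1 comparisons. The search repeatedly halves the search space by comparing with the middle element.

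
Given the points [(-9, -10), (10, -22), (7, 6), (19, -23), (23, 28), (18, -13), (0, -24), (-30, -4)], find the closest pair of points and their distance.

Computing all pairwise distances among 8 points:

d((-9, -10), (10, -22)) = 22.4722
d((-9, -10), (7, 6)) = 22.6274
d((-9, -10), (19, -23)) = 30.8707
d((-9, -10), (23, 28)) = 49.679
d((-9, -10), (18, -13)) = 27.1662
d((-9, -10), (0, -24)) = 16.6433
d((-9, -10), (-30, -4)) = 21.8403
d((10, -22), (7, 6)) = 28.1603
d((10, -22), (19, -23)) = 9.0554 <-- minimum
d((10, -22), (23, 28)) = 51.6624
d((10, -22), (18, -13)) = 12.0416
d((10, -22), (0, -24)) = 10.198
d((10, -22), (-30, -4)) = 43.8634
d((7, 6), (19, -23)) = 31.3847
d((7, 6), (23, 28)) = 27.2029
d((7, 6), (18, -13)) = 21.9545
d((7, 6), (0, -24)) = 30.8058
d((7, 6), (-30, -4)) = 38.3275
d((19, -23), (23, 28)) = 51.1566
d((19, -23), (18, -13)) = 10.0499
d((19, -23), (0, -24)) = 19.0263
d((19, -23), (-30, -4)) = 52.5547
d((23, 28), (18, -13)) = 41.3038
d((23, 28), (0, -24)) = 56.8595
d((23, 28), (-30, -4)) = 61.9112
d((18, -13), (0, -24)) = 21.095
d((18, -13), (-30, -4)) = 48.8365
d((0, -24), (-30, -4)) = 36.0555

Closest pair: (10, -22) and (19, -23) with distance 9.0554

The closest pair is (10, -22) and (19, -23) with Euclidean distance 9.0554. For 8 points, brute-force pairwise comparison is shown above. For large n, the divide-and-conquer algorithm (sort by x, recurse on halves, check the dividing strip) achieves O(n log n).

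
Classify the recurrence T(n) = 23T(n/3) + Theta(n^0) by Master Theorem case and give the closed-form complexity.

Master Theorem for T(n) = 23T(n/3) + O(n^0):

a = 23, b = 3, c = 0
log_b(a) = log_3(23) = 2.8540

Case 1: c = 0 < log_3(23) = 2.8540
T(n) = O(n^(log_3 23))

For T(n) = 23T(n/3) + O(n^0): log_3(23) = 2.8540. This is Case 1 of the Master Theorem (c < log_b(a), work dominated by leaves), giving O(n^(log_3 23)).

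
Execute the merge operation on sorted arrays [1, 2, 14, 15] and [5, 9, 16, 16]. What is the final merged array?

Merging process:

Compare 1 vs 5: take 1 from left. Merged: [1]
Compare 2 vs 5: take 2 from left. Merged: [1, 2]
Compare 14 vs 5: take 5 from right. Merged: [1, 2, 5]
Compare 14 vs 9: take 9 from right. Merged: [1, 2, 5, 9]
Compare 14 vs 16: take 14 from left. Merged: [1, 2, 5, 9, 14]
Compare 15 vs 16: take 15 from left. Merged: [1, 2, 5, 9, 14, 15]
Append remaining from right: [16, 16]. Merged: [1, 2, 5, 9, 14, 15, 16, 16]

Final merged array: [1, 2, 5, 9, 14, 15, 16, 16]
Total comparisons: 6

The merged array is [1, 2, 5, 9, 14, 15, 16, 16], requiring 6 comparisons. The merge step runs in O(n) time where n is the total number of elements.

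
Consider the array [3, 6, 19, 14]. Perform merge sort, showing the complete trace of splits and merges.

Merge sort trace:

Split: [3, 6, 19, 14] -> [3, 6] and [19, 14]
  Split: [3, 6] -> [3] and [6]
  Merge: [3] + [6] -> [3, 6]
  Split: [19, 14] -> [19] and [14]
  Merge: [19] + [14] -> [14, 19]
Merge: [3, 6] + [14, 19] -> [3, 6, 14, 19]

Final sorted array: [3, 6, 14, 19]

The merge sort proceeds by recursively splitting the array and merging sorted halves.
After all merges, the sorted array is [3, 6, 14, 19].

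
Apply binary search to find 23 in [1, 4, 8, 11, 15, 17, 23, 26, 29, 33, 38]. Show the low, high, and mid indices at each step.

Binary search for 23 in [1, 4, 8, 11, 15, 17, 23, 26, 29, 33, 38]:

lo=0, hi=10, mid=5, arr[mid]=17 -> 17 < 23, search right half
lo=6, hi=10, mid=8, arr[mid]=29 -> 29 > 23, search left half
lo=6, hi=7, mid=6, arr[mid]=23 -> Found target at index 6!

Binary search finds 23 at index 6 after 3 comparisons. The search repeatedly halves the search space by comparing with the middle element.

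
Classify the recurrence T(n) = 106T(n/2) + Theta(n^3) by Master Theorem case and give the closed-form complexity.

Master Theorem for T(n) = 106T(n/2) + O(n^3):

a = 106, b = 2, c = 3
log_b(a) = log_2(106) = 6.7279

Case 1: c = 3 < log_2(106) = 6.7279
T(n) = O(n^(log_2 106))

For T(n) = 106T(n/2) + O(n^3): log_2(106) = 6.7279. This is Case 1 of the Master Theorem (c < log_b(a), work dominated by leaves), giving O(n^(log_2 106)).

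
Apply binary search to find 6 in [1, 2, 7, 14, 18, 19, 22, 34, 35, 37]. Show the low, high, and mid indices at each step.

Binary search for 6 in [1, 2, 7, 14, 18, 19, 22, 34, 35, 37]:

lo=0, hi=9, mid=4, arr[mid]=18 -> 18 > 6, search left half
lo=0, hi=3, mid=1, arr[mid]=2 -> 2 < 6, search right half
lo=2, hi=3, mid=2, arr[mid]=7 -> 7 > 6, search left half
lo=2 > hi=1, target 6 not found

Binary search determines that 6 is not in the array after 3 comparisons. The search space was exhausted without finding the target.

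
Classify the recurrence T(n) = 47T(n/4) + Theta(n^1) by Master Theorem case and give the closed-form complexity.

Master Theorem for T(n) = 47T(n/4) + O(n^1):

a = 47, b = 4, c = 1
log_b(a) = log_4(47) = 2.7773

Case 1: c = 1 < log_4(47) = 2.7773
T(n) = O(n^(log_4 47))

For T(n) = 47T(n/4) + O(n^1): log_4(47) = 2.7773. This is Case 1 of the Master Theorem (c < log_b(a), work dominated by leaves), giving O(n^(log_4 47)).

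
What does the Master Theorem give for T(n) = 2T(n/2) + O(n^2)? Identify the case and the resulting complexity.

Master Theorem for T(n) = 2T(n/2) + O(n^2):

a = 2, b = 2, c = 2
log_b(a) = log_2(2) = 1.0000

Case 3: c = 2 > log_2(2) = 1.0000
T(n) = O(n^2) = O(n^2)

For T(n) = 2T(n/2) + O(n^2): log_2(2) = 1.0000. This is Case 3 of the Master Theorem (c > log_b(a), work dominated by root), giving O(n^2).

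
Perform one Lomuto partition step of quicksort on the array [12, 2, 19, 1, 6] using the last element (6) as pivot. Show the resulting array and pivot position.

Lomuto partition with pivot = 6:

Initial array: [12, 2, 19, 1, 6]

arr[0]=12 > 6: no swap
arr[1]=2 <= 6: swap with position 0, array becomes [2, 12, 19, 1, 6]
arr[2]=19 > 6: no swap
arr[3]=1 <= 6: swap with position 1, array becomes [2, 1, 19, 12, 6]

Place pivot at position 2: [2, 1, 6, 12, 19]
Pivot position: 2

After partitioning with pivot 6, the array becomes [2, 1, 6, 12, 19]. The pivot is placed at index 2. All elements to the left of the pivot are <= 6, and all elements to the right are > 6.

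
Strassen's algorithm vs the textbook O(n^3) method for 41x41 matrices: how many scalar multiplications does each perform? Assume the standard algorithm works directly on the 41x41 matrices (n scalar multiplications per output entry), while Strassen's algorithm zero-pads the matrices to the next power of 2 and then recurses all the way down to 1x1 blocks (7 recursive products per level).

Matrix multiplication for 41x41 matrices:

Strassen's algorithm requires power-of-2 dimensions. Pad 41x41 to 64x64 (next power of 2).

Standard algorithm: 41^3 = 68921 multiplications
Strassen's algorithm: 7^(log2(64)) = 7^6 = 117649 multiplications
Difference: 68921 - 117649 = -48728 (Strassen uses MORE here due to padding overhead — for small or just-over-power-of-2 n, padding can outweigh the per-level savings)

Standard: 68921 multiplications (41^3). Strassen: 117649 multiplications (7^6, after padding to 64x64). Strassen reduces 8 recursive multiplications to 7 at each level.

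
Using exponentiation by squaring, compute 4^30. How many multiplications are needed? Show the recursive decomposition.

Computing 4^30 by squaring (build up from 4^1; each line after the first costs one multiplication):

4^1 = 4
4^2 = (4^1)^2 = 4^2 = 16
4^3 = 4 * 4^2 = 4 * 16 = 64
4^6 = (4^3)^2 = 64^2 = 4096
4^7 = 4 * 4^6 = 4 * 4096 = 16384
4^14 = (4^7)^2 = 16384^2 = 268435456
4^15 = 4 * 4^14 = 4 * 268435456 = 1073741824
4^30 = (4^15)^2 = 1073741824^2 = 1152921504606846976

Result: 1152921504606846976
Multiplications needed: 7 (7 lines after 4^1)

4^30 = 1152921504606846976. Using exponentiation by squaring, this requires 7 multiplications. The key idea: if the exponent is even, square the half-power; if odd, multiply by the base once.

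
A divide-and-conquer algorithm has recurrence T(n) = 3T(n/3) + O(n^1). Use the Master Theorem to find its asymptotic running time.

Master Theorem for T(n) = 3T(n/3) + O(n^1):

a = 3, b = 3, c = 1
log_b(a) = log_3(3) = 1.0000

Case 2: c = 1 = log_3(3) = 1.0000
T(n) = O(n^1 log n) = O(n log n)

For T(n) = 3T(n/3) + O(n^1): log_3(3) = 1.0000. This is Case 2 of the Master Theorem (c = log_b(a), equal work at all levels), giving O(n log n).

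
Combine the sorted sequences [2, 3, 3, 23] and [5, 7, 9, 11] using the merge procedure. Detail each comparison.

Merging process:

Compare 2 vs 5: take 2 from left. Merged: [2]
Compare 3 vs 5: take 3 from left. Merged: [2, 3]
Compare 3 vs 5: take 3 from left. Merged: [2, 3, 3]
Compare 23 vs 5: take 5 from right. Merged: [2, 3, 3, 5]
Compare 23 vs 7: take 7 from right. Merged: [2, 3, 3, 5, 7]
Compare 23 vs 9: take 9 from right. Merged: [2, 3, 3, 5, 7, 9]
Compare 23 vs 11: take 11 from right. Merged: [2, 3, 3, 5, 7, 9, 11]
Append remaining from left: [23]. Merged: [2, 3, 3, 5, 7, 9, 11, 23]

Final merged array: [2, 3, 3, 5, 7, 9, 11, 23]
Total comparisons: 7

The merged array is [2, 3, 3, 5, 7, 9, 11, 23], requiring 7 comparisons. The merge step runs in O(n) time where n is the total number of elements.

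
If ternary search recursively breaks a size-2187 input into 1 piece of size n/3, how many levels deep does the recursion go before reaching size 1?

For divide and conquer with division factor 3:

Problem sizes at each level:
Level 0: 2187
Level 1: 729
Level 2: 243
Level 3: 81
Level 4: 27
Level 5: 9
Level 6: 3
Level 7: 1

The root is level 0 and the size-1 base case is level 7 (the tree spans levels 0 through 7, i.e. 8 levels counting the root), so the depth is the number of divisions: log_3(2187) = 7

The recursion tree depth is log_3(2187) = 7. At each level, the problem size is divided by 3, so it takes 7 divisions to reduce to a base case of size 1. The algorithm makes 1 recursive call at each level.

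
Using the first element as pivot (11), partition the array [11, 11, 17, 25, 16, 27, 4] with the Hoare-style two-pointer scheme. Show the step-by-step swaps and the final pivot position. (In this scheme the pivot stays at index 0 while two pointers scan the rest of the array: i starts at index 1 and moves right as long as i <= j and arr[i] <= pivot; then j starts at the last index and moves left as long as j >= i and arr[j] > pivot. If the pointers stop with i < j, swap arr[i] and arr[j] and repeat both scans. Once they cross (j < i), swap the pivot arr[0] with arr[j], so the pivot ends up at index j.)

Hoare-style two-pointer partition with pivot = 11:

Initial array: [11, 11, 17, 25, 16, 27, 4]

Pointers start at i = 1, j = 6.
i stops at index 2 (arr[2]=17 > 11), j stops at index 6 (arr[6]=4 <= 11): swap arr[2] and arr[6], array becomes [11, 11, 4, 25, 16, 27, 17]
i ends at 3, j ends at 2: the pointers have crossed (j < i), so scanning stops.

Swap pivot arr[0] with arr[2] to place pivot at position 2: [4, 11, 11, 25, 16, 27, 17]
Pivot position: 2

After partitioning with pivot 11, the array becomes [4, 11, 11, 25, 16, 27, 17]. The pivot is placed at index 2. All elements to the left of the pivot are <= 11, and all elements to the right are > 11.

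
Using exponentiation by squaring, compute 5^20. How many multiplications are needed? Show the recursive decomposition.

Computing 5^20 by squaring (build up from 5^1; each line after the first costs one multiplication):

5^1 = 5
5^2 = (5^1)^2 = 5^2 = 25
5^4 = (5^2)^2 = 25^2 = 625
5^5 = 5 * 5^4 = 5 * 625 = 3125
5^10 = (5^5)^2 = 3125^2 = 9765625
5^20 = (5^10)^2 = 9765625^2 = 95367431640625

Result: 95367431640625
Multiplications needed: 5 (5 lines after 5^1)

5^20 = 95367431640625. Using exponentiation by squaring, this requires 5 multiplications. The key idea: if the exponent is even, square the half-power; if odd, multiply by the base once.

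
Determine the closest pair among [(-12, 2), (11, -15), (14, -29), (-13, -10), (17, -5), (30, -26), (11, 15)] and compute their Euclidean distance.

Computing all pairwise distances among 7 points:

d((-12, 2), (11, -15)) = 28.6007
d((-12, 2), (14, -29)) = 40.4599
d((-12, 2), (-13, -10)) = 12.0416
d((-12, 2), (17, -5)) = 29.8329
d((-12, 2), (30, -26)) = 50.4777
d((-12, 2), (11, 15)) = 26.4197
d((11, -15), (14, -29)) = 14.3178
d((11, -15), (-13, -10)) = 24.5153
d((11, -15), (17, -5)) = 11.6619 <-- minimum
d((11, -15), (30, -26)) = 21.9545
d((11, -15), (11, 15)) = 30.0
d((14, -29), (-13, -10)) = 33.0151
d((14, -29), (17, -5)) = 24.1868
d((14, -29), (30, -26)) = 16.2788
d((14, -29), (11, 15)) = 44.1022
d((-13, -10), (17, -5)) = 30.4138
d((-13, -10), (30, -26)) = 45.8803
d((-13, -10), (11, 15)) = 34.6554
d((17, -5), (30, -26)) = 24.6982
d((17, -5), (11, 15)) = 20.8806
d((30, -26), (11, 15)) = 45.1885

Closest pair: (11, -15) and (17, -5) with distance 11.6619

The closest pair is (11, -15) and (17, -5) with Euclidean distance 11.6619. For 7 points, brute-force pairwise comparison is shown above. For large n, the divide-and-conquer algorithm (sort by x, recurse on halves, check the dividing strip) achieves O(n log n).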